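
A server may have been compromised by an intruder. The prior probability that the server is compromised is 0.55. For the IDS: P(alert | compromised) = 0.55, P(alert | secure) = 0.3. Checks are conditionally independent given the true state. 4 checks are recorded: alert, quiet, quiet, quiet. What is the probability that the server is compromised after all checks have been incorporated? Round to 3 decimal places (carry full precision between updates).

0.373

Apply Bayes' rule sequentially, carrying P(compromised) forward.
After 'alert': P(compromised) = 0.55·0.5500 / (0.55·0.5500 + 0.3·0.4500) ≈ 0.6914
After 'quiet': P(compromised) = 0.45·0.6914 / (0.45·0.6914 + 0.7·0.3086) ≈ 0.5902
After 'quiet': P(compromised) = 0.45·0.5902 / (0.45·0.5902 + 0.7·0.4098) ≈ 0.4808
After 'quiet': P(compromised) = 0.45·0.4808 / (0.45·0.4808 + 0.7·0.5192) ≈ 0.3732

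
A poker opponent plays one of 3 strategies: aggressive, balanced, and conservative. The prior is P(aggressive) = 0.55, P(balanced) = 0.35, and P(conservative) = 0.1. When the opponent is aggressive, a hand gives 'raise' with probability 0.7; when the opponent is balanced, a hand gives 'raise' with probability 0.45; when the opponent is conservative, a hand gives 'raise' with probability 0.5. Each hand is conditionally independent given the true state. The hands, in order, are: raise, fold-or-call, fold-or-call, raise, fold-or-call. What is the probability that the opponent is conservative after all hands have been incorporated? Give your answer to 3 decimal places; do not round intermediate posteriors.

After 'raise': normaliser = 0.7·0.5500 + 0.45·0.3500 + 0.5·0.1000; P(aggressive) ≈ 0.6498, P(balanced) ≈ 0.2658, P(conservative) ≈ 0.0844
After 'fold-or-call': normaliser = 0.3·0.6498 + 0.55·0.2658 + 0.5·0.0844; P(aggressive) ≈ 0.5085, P(balanced) ≈ 0.3814, P(conservative) ≈ 0.1101
After 'fold-or-call': normaliser = 0.3·0.5085 + 0.55·0.3814 + 0.5·0.1101; P(aggressive) ≈ 0.3655, P(balanced) ≈ 0.5026, P(conservative) ≈ 0.1319
After 'raise': normaliser = 0.7·0.3655 + 0.45·0.5026 + 0.5·0.1319; P(aggressive) ≈ 0.4669, P(balanced) ≈ 0.4127, P(conservative) ≈ 0.1203
After 'fold-or-call': normaliser = 0.3·0.4669 + 0.55·0.4127 + 0.5·0.1203; P(aggressive) ≈ 0.3279, P(balanced) ≈ 0.5313, P(conservative) ≈ 0.1408

0.141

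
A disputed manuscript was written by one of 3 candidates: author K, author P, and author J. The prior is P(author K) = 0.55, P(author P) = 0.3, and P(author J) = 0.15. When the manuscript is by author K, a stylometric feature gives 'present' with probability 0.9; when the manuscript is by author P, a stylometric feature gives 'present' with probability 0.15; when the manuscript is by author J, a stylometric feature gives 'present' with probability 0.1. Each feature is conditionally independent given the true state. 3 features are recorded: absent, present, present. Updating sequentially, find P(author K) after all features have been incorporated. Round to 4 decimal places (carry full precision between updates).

Each posterior becomes the prior for the next update.
After 'absent': normaliser = 0.1·0.5500 + 0.85·0.3000 + 0.9·0.1500; P(author K) ≈ 0.1236, P(author P) ≈ 0.5730, P(author J) ≈ 0.3034
After 'present': normaliser = 0.9·0.1236 + 0.15·0.5730 + 0.1·0.3034; P(author K) ≈ 0.4889, P(author P) ≈ 0.3778, P(author J) ≈ 0.1333
After 'present': normaliser = 0.9·0.4889 + 0.15·0.3778 + 0.1·0.1333; P(author K) ≈ 0.8627, P(author P) ≈ 0.1111, P(author J) ≈ 0.0261

0.8627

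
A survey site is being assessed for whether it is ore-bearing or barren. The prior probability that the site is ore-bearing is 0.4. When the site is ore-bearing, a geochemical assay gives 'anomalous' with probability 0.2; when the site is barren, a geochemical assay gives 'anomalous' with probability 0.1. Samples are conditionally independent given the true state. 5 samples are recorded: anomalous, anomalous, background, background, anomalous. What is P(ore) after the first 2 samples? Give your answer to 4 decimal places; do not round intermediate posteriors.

0.7273

Apply Bayes' rule sequentially, carrying P(ore) forward.
After 'anomalous': P(ore) = 0.2·0.4000 / (0.2·0.4000 + 0.1·0.6000) ≈ 0.5714
After 'anomalous': P(ore) = 0.2·0.5714 / (0.2·0.5714 + 0.1·0.4286) ≈ 0.7273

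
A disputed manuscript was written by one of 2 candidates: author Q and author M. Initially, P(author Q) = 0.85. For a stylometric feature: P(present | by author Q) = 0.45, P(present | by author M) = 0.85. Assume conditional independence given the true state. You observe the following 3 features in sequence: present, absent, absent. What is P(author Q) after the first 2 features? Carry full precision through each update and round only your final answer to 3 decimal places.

0.917

After 'present': P(author Q) = 0.45·0.8500 / (0.45·0.8500 + 0.85·0.1500) ≈ 0.7500
After 'absent': P(author Q) = 0.55·0.7500 / (0.55·0.7500 + 0.15·0.2500) ≈ 0.9167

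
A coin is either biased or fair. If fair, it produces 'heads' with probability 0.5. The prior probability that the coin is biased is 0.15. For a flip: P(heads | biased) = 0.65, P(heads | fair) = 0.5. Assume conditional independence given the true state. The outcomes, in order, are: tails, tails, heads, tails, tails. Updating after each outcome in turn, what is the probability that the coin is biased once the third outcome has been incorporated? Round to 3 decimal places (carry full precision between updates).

Each posterior becomes the prior for the next update.
After 'tails': P(biased) = 0.35·0.1500 / (0.35·0.1500 + 0.5·0.8500) ≈ 0.1099
After 'tails': P(biased) = 0.35·0.1099 / (0.35·0.1099 + 0.5·0.8901) ≈ 0.0796
After 'heads': P(biased) = 0.65·0.0796 / (0.65·0.0796 + 0.5·0.9204) ≈ 0.1011

0.101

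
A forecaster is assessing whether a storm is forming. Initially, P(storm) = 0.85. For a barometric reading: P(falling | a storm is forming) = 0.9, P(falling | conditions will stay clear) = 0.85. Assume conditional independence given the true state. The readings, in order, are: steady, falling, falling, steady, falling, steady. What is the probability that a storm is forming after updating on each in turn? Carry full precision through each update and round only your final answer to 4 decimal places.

After 'steady': P(storm) = 0.1·0.8500 / (0.1·0.8500 + 0.15·0.1500) ≈ 0.7907
After 'falling': P(storm) = 0.9·0.7907 / (0.9·0.7907 + 0.85·0.2093) ≈ 0.8000
After 'falling': P(storm) = 0.9·0.8000 / (0.9·0.8000 + 0.85·0.2000) ≈ 0.8090
After 'steady': P(storm) = 0.1·0.8090 / (0.1·0.8090 + 0.15·0.1910) ≈ 0.7385
After 'falling': P(storm) = 0.9·0.7385 / (0.9·0.7385 + 0.85·0.2615) ≈ 0.7493
After 'steady': P(storm) = 0.1·0.7493 / (0.1·0.7493 + 0.15·0.2507) ≈ 0.6659

0.6659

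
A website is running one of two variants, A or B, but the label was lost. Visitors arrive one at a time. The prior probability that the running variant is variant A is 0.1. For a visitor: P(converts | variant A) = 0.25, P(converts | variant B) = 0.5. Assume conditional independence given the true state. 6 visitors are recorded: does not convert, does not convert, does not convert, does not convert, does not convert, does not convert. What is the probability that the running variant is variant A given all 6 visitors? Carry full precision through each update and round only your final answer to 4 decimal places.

0.5586

Apply Bayes' rule sequentially, carrying P(A) forward.
After 'does not convert': P(A) = 0.75·0.1000 / (0.75·0.1000 + 0.5·0.9000) ≈ 0.1429
After 'does not convert': P(A) = 0.75·0.1429 / (0.75·0.1429 + 0.5·0.8571) ≈ 0.2000
After 'does not convert': P(A) = 0.75·0.2000 / (0.75·0.2000 + 0.5·0.8000) ≈ 0.2727
After 'does not convert': P(A) = 0.75·0.2727 / (0.75·0.2727 + 0.5·0.7273) ≈ 0.3600
After 'does not convert': P(A) = 0.75·0.3600 / (0.75·0.3600 + 0.5·0.6400) ≈ 0.4576
After 'does not convert': P(A) = 0.75·0.4576 / (0.75·0.4576 + 0.5·0.5424) ≈ 0.5586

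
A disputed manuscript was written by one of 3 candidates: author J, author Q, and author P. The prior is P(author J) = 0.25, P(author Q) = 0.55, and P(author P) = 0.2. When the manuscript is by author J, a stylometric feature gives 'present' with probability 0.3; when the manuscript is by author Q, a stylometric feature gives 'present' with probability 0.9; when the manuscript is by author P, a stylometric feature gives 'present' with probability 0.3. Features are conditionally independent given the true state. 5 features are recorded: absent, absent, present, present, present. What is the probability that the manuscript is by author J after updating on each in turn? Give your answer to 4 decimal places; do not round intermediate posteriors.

After 'absent': normaliser = 0.7·0.2500 + 0.1·0.5500 + 0.7·0.2000; P(author J) ≈ 0.4730, P(author Q) ≈ 0.1486, P(author P) ≈ 0.3784
After 'absent': normaliser = 0.7·0.4730 + 0.1·0.1486 + 0.7·0.3784; P(author J) ≈ 0.5420, P(author Q) ≈ 0.0243, P(author P) ≈ 0.4336
After 'present': normaliser = 0.3·0.5420 + 0.9·0.0243 + 0.3·0.4336; P(author J) ≈ 0.5169, P(author Q) ≈ 0.0696, P(author P) ≈ 0.4135
After 'present': normaliser = 0.3·0.5169 + 0.9·0.0696 + 0.3·0.4135; P(author J) ≈ 0.4537, P(author Q) ≈ 0.1833, P(author P) ≈ 0.3630
After 'present': normaliser = 0.3·0.4537 + 0.9·0.1833 + 0.3·0.3630; P(author J) ≈ 0.3320, P(author Q) ≈ 0.4024, P(author P) ≈ 0.2656

0.3320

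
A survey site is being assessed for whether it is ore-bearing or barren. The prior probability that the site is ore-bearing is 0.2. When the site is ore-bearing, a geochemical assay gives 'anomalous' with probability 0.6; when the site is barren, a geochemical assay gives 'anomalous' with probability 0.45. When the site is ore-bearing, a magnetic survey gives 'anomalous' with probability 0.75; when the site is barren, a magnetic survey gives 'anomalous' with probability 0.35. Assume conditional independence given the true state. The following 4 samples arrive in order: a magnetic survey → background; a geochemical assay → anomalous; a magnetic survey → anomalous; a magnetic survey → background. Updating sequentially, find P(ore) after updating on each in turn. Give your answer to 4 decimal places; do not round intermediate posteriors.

Each posterior becomes the prior for the next update.
After a magnetic survey='background': P(ore) = 0.25·0.2000 / (0.25·0.2000 + 0.65·0.8000) ≈ 0.0877
After a geochemical assay='anomalous': P(ore) = 0.6·0.0877 / (0.6·0.0877 + 0.45·0.9123) ≈ 0.1136
After a magnetic survey='anomalous': P(ore) = 0.75·0.1136 / (0.75·0.1136 + 0.35·0.8864) ≈ 0.2155
After a magnetic survey='background': P(ore) = 0.25·0.2155 / (0.25·0.2155 + 0.65·0.7845) ≈ 0.0956

0.0956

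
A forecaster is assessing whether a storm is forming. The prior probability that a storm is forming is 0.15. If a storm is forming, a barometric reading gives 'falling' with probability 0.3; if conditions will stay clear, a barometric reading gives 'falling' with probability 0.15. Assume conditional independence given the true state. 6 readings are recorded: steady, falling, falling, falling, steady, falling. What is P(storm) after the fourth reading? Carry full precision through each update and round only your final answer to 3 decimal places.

Apply Bayes' rule sequentially, carrying P(storm) forward.
After 'steady': P(storm) = 0.7·0.1500 / (0.7·0.1500 + 0.85·0.8500) ≈ 0.1269
After 'falling': P(storm) = 0.3·0.1269 / (0.3·0.1269 + 0.15·0.8731) ≈ 0.2252
After 'falling': P(storm) = 0.3·0.2252 / (0.3·0.2252 + 0.15·0.7748) ≈ 0.3676
After 'falling': P(storm) = 0.3·0.3676 / (0.3·0.3676 + 0.15·0.6324) ≈ 0.5376

0.538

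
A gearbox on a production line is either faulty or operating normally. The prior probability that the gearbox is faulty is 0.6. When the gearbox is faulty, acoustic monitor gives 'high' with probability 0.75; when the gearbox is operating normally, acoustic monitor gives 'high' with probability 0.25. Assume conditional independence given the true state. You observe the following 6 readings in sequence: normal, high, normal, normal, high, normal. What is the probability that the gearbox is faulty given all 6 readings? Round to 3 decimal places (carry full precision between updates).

0.143

After 'normal': P(faulty) = 0.25·0.6000 / (0.25·0.6000 + 0.75·0.4000) ≈ 0.3333
After 'high': P(faulty) = 0.75·0.3333 / (0.75·0.3333 + 0.25·0.6667) ≈ 0.6000
After 'normal': P(faulty) = 0.25·0.6000 / (0.25·0.6000 + 0.75·0.4000) ≈ 0.3333
After 'normal': P(faulty) = 0.25·0.3333 / (0.25·0.3333 + 0.75·0.6667) ≈ 0.1429
After 'high': P(faulty) = 0.75·0.1429 / (0.75·0.1429 + 0.25·0.8571) ≈ 0.3333
After 'normal': P(faulty) = 0.25·0.3333 / (0.25·0.3333 + 0.75·0.6667) ≈ 0.1429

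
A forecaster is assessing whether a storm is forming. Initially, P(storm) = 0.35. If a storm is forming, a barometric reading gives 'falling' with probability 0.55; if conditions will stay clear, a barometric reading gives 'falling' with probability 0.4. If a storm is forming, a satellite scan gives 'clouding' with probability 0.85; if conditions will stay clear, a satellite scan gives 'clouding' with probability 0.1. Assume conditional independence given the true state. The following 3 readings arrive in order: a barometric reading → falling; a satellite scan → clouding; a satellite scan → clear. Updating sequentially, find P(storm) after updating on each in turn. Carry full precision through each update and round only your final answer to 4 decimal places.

After a barometric reading='falling': P(storm) = 0.55·0.3500 / (0.55·0.3500 + 0.4·0.6500) ≈ 0.4254
After a satellite scan='clouding': P(storm) = 0.85·0.4254 / (0.85·0.4254 + 0.1·0.5746) ≈ 0.8629
After a satellite scan='clear': P(storm) = 0.15·0.8629 / (0.15·0.8629 + 0.9·0.1371) ≈ 0.5119

0.5119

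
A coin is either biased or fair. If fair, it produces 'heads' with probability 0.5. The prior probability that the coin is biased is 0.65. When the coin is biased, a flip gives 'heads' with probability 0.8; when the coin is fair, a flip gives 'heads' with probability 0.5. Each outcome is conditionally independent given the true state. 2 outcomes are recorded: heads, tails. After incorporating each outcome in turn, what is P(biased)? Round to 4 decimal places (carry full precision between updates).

After 'heads': P(biased) = 0.8·0.6500 / (0.8·0.6500 + 0.5·0.3500) ≈ 0.7482
After 'tails': P(biased) = 0.2·0.7482 / (0.2·0.7482 + 0.5·0.2518) ≈ 0.5431

0.5431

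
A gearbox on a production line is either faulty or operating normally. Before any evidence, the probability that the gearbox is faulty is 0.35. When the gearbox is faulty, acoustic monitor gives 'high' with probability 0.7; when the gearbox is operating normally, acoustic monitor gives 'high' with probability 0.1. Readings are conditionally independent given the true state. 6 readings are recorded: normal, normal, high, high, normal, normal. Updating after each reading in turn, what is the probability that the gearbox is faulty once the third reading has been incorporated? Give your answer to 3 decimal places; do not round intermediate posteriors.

After 'normal': P(faulty) = 0.3·0.3500 / (0.3·0.3500 + 0.9·0.6500) ≈ 0.1522
After 'normal': P(faulty) = 0.3·0.1522 / (0.3·0.1522 + 0.9·0.8478) ≈ 0.0565
After 'high': P(faulty) = 0.7·0.0565 / (0.7·0.0565 + 0.1·0.9435) ≈ 0.2952

0.295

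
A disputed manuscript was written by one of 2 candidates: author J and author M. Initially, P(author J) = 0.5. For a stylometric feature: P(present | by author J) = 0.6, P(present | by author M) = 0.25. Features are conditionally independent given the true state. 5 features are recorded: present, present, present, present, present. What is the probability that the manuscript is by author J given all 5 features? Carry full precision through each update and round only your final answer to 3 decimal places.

Apply Bayes' rule sequentially, carrying P(author J) forward.
After 'present': P(author J) = 0.6·0.5000 / (0.6·0.5000 + 0.25·0.5000) ≈ 0.7059
After 'present': P(author J) = 0.6·0.7059 / (0.6·0.7059 + 0.25·0.2941) ≈ 0.8521
After 'present': P(author J) = 0.6·0.8521 / (0.6·0.8521 + 0.25·0.1479) ≈ 0.9325
After 'present': P(author J) = 0.6·0.9325 / (0.6·0.9325 + 0.25·0.0675) ≈ 0.9707
After 'present': P(author J) = 0.6·0.9707 / (0.6·0.9707 + 0.25·0.0293) ≈ 0.9876

0.988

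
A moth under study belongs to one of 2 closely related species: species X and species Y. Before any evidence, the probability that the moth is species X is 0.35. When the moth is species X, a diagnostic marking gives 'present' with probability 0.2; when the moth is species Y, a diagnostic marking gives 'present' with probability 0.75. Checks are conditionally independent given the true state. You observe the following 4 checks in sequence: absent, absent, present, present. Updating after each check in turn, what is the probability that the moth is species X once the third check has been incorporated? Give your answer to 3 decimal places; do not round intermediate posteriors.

0.595

After 'absent': P(species X) = 0.8·0.3500 / (0.8·0.3500 + 0.25·0.6500) ≈ 0.6328
After 'absent': P(species X) = 0.8·0.6328 / (0.8·0.6328 + 0.25·0.3672) ≈ 0.8465
After 'present': P(species X) = 0.2·0.8465 / (0.2·0.8465 + 0.75·0.1535) ≈ 0.5952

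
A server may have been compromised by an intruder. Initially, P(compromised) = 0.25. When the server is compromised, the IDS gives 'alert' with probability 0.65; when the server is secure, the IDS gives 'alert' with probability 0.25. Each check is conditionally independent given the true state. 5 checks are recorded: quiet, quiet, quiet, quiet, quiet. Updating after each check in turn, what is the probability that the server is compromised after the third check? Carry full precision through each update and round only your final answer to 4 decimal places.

0.0328

After 'quiet': P(compromised) = 0.35·0.2500 / (0.35·0.2500 + 0.75·0.7500) ≈ 0.1346
After 'quiet': P(compromised) = 0.35·0.1346 / (0.35·0.1346 + 0.75·0.8654) ≈ 0.0677
After 'quiet': P(compromised) = 0.35·0.0677 / (0.35·0.0677 + 0.75·0.9323) ≈ 0.0328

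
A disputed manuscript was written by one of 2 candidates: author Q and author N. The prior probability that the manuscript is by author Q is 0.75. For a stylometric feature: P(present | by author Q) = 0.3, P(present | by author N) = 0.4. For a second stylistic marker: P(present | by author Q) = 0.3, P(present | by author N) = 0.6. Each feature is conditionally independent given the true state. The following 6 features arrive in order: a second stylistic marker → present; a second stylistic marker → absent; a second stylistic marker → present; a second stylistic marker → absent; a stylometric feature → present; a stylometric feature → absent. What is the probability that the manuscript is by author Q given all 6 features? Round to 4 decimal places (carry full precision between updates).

0.6677

Apply Bayes' rule sequentially, carrying P(author Q) forward.
After a second stylistic marker='present': P(author Q) = 0.3·0.7500 / (0.3·0.7500 + 0.6·0.2500) ≈ 0.6000
After a second stylistic marker='absent': P(author Q) = 0.7·0.6000 / (0.7·0.6000 + 0.4·0.4000) ≈ 0.7241
After a second stylistic marker='present': P(author Q) = 0.3·0.7241 / (0.3·0.7241 + 0.6·0.2759) ≈ 0.5676
After a second stylistic marker='absent': P(author Q) = 0.7·0.5676 / (0.7·0.5676 + 0.4·0.4324) ≈ 0.6967
After a stylometric feature='present': P(author Q) = 0.3·0.6967 / (0.3·0.6967 + 0.4·0.3033) ≈ 0.6327
After a stylometric feature='absent': P(author Q) = 0.7·0.6327 / (0.7·0.6327 + 0.6·0.3673) ≈ 0.6677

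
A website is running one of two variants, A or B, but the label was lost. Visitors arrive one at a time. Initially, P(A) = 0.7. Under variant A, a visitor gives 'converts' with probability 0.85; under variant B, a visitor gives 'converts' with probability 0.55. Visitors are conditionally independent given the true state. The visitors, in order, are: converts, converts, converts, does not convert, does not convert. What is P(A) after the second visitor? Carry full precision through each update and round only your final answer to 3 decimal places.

After 'converts': P(A) = 0.85·0.7000 / (0.85·0.7000 + 0.55·0.3000) ≈ 0.7829
After 'converts': P(A) = 0.85·0.7829 / (0.85·0.7829 + 0.55·0.2171) ≈ 0.8479

0.848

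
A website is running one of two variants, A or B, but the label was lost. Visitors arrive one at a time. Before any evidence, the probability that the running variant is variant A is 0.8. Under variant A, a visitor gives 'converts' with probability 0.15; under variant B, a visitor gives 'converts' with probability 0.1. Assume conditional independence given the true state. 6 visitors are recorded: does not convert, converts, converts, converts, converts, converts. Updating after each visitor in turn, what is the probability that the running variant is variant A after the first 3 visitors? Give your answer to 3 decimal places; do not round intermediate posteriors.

After 'does not convert': P(A) = 0.85·0.8000 / (0.85·0.8000 + 0.9·0.2000) ≈ 0.7907
After 'converts': P(A) = 0.15·0.7907 / (0.15·0.7907 + 0.1·0.2093) ≈ 0.8500
After 'converts': P(A) = 0.15·0.8500 / (0.15·0.8500 + 0.1·0.1500) ≈ 0.8947

0.895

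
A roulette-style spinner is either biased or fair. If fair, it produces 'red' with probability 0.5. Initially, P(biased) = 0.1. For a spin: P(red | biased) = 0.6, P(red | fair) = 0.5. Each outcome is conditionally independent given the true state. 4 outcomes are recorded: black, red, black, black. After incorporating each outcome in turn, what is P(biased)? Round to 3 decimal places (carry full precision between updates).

0.064

Each posterior becomes the prior for the next update.
After 'black': P(biased) = 0.4·0.1000 / (0.4·0.1000 + 0.5·0.9000) ≈ 0.0816
After 'red': P(biased) = 0.6·0.0816 / (0.6·0.0816 + 0.5·0.9184) ≈ 0.0964
After 'black': P(biased) = 0.4·0.0964 / (0.4·0.0964 + 0.5·0.9036) ≈ 0.0786
After 'black': P(biased) = 0.4·0.0786 / (0.4·0.0786 + 0.5·0.9214) ≈ 0.0639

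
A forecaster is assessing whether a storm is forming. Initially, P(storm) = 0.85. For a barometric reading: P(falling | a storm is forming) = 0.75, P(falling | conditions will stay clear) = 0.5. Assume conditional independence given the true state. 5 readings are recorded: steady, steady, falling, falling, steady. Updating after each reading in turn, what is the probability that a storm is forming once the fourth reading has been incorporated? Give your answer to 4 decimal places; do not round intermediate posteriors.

Each posterior becomes the prior for the next update.
After 'steady': P(storm) = 0.25·0.8500 / (0.25·0.8500 + 0.5·0.1500) ≈ 0.7391
After 'steady': P(storm) = 0.25·0.7391 / (0.25·0.7391 + 0.5·0.2609) ≈ 0.5862
After 'falling': P(storm) = 0.75·0.5862 / (0.75·0.5862 + 0.5·0.4138) ≈ 0.6800
After 'falling': P(storm) = 0.75·0.6800 / (0.75·0.6800 + 0.5·0.3200) ≈ 0.7612

0.7612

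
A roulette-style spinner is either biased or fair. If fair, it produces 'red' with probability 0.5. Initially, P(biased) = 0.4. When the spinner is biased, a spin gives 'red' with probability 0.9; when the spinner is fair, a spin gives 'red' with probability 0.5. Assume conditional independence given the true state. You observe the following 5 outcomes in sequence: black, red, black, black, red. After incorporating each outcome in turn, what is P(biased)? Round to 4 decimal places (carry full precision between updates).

After 'black': P(biased) = 0.1·0.4000 / (0.1·0.4000 + 0.5·0.6000) ≈ 0.1176
After 'red': P(biased) = 0.9·0.1176 / (0.9·0.1176 + 0.5·0.8824) ≈ 0.1935
After 'black': P(biased) = 0.1·0.1935 / (0.1·0.1935 + 0.5·0.8065) ≈ 0.0458
After 'black': P(biased) = 0.1·0.0458 / (0.1·0.0458 + 0.5·0.9542) ≈ 0.0095
After 'red': P(biased) = 0.9·0.0095 / (0.9·0.0095 + 0.5·0.9905) ≈ 0.0170

0.0170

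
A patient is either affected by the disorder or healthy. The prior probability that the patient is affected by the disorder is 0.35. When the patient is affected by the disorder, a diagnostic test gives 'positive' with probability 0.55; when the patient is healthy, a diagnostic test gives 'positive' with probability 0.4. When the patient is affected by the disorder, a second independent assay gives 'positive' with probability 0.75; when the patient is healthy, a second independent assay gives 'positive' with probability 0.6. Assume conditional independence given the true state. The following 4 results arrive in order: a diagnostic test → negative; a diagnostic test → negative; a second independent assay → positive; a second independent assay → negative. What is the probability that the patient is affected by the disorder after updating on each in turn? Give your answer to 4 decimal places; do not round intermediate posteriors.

0.1913

After a diagnostic test='negative': P(affected) = 0.45·0.3500 / (0.45·0.3500 + 0.6·0.6500) ≈ 0.2877
After a diagnostic test='negative': P(affected) = 0.45·0.2877 / (0.45·0.2877 + 0.6·0.7123) ≈ 0.2325
After a second independent assay='positive': P(affected) = 0.75·0.2325 / (0.75·0.2325 + 0.6·0.7675) ≈ 0.2746
After a second independent assay='negative': P(affected) = 0.25·0.2746 / (0.25·0.2746 + 0.4·0.7254) ≈ 0.1913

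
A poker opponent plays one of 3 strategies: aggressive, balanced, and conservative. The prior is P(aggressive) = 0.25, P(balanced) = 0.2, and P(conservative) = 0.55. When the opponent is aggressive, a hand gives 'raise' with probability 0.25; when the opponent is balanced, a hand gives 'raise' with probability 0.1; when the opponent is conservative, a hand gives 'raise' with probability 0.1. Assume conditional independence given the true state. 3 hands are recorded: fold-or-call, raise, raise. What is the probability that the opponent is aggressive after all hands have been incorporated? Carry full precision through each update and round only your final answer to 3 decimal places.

0.635

After 'fold-or-call': normaliser = 0.75·0.2500 + 0.9·0.2000 + 0.9·0.5500; P(aggressive) ≈ 0.2174, P(balanced) ≈ 0.2087, P(conservative) ≈ 0.5739
After 'raise': normaliser = 0.25·0.2174 + 0.1·0.2087 + 0.1·0.5739; P(aggressive) ≈ 0.4098, P(balanced) ≈ 0.1574, P(conservative) ≈ 0.4328
After 'raise': normaliser = 0.25·0.4098 + 0.1·0.1574 + 0.1·0.4328; P(aggressive) ≈ 0.6345, P(balanced) ≈ 0.0975, P(conservative) ≈ 0.2680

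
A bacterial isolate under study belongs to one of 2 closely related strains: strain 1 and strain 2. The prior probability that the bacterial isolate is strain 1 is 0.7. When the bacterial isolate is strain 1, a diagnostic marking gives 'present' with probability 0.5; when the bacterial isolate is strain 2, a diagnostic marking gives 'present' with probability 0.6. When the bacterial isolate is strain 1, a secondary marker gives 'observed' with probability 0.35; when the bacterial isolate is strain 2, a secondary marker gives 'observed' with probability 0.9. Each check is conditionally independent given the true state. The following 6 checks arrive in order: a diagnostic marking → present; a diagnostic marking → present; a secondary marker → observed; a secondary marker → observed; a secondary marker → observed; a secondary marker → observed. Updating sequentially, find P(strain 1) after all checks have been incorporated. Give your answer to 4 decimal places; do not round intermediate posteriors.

0.0357

After a diagnostic marking='present': P(strain 1) = 0.5·0.7000 / (0.5·0.7000 + 0.6·0.3000) ≈ 0.6604
After a diagnostic marking='present': P(strain 1) = 0.5·0.6604 / (0.5·0.6604 + 0.6·0.3396) ≈ 0.6184
After a secondary marker='observed': P(strain 1) = 0.35·0.6184 / (0.35·0.6184 + 0.9·0.3816) ≈ 0.3866
After a secondary marker='observed': P(strain 1) = 0.35·0.3866 / (0.35·0.3866 + 0.9·0.6134) ≈ 0.1968
After a secondary marker='observed': P(strain 1) = 0.35·0.1968 / (0.35·0.1968 + 0.9·0.8032) ≈ 0.0870
After a secondary marker='observed': P(strain 1) = 0.35·0.0870 / (0.35·0.0870 + 0.9·0.9130) ≈ 0.0357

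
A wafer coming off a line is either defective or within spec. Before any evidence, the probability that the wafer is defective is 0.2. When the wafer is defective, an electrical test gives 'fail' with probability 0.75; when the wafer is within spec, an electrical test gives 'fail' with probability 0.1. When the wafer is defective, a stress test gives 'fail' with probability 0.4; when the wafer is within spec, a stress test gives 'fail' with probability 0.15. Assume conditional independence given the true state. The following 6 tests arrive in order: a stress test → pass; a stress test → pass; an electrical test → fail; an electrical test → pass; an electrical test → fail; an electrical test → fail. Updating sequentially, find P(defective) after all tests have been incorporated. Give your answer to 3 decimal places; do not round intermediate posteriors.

After a stress test='pass': P(defective) = 0.6·0.2000 / (0.6·0.2000 + 0.85·0.8000) ≈ 0.1500
After a stress test='pass': P(defective) = 0.6·0.1500 / (0.6·0.1500 + 0.85·0.8500) ≈ 0.1108
After an electrical test='fail': P(defective) = 0.75·0.1108 / (0.75·0.1108 + 0.1·0.8892) ≈ 0.4830
After an electrical test='pass': P(defective) = 0.25·0.4830 / (0.25·0.4830 + 0.9·0.5170) ≈ 0.2060
After an electrical test='fail': P(defective) = 0.75·0.2060 / (0.75·0.2060 + 0.1·0.7940) ≈ 0.6606
After an electrical test='fail': P(defective) = 0.75·0.6606 / (0.75·0.6606 + 0.1·0.3394) ≈ 0.9359

0.936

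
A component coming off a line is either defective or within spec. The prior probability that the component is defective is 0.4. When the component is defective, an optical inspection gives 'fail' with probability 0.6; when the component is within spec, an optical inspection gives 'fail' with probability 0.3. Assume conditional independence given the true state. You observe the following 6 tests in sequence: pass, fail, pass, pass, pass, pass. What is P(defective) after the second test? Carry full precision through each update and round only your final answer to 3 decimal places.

0.432

After 'pass': P(defective) = 0.4·0.4000 / (0.4·0.4000 + 0.7·0.6000) ≈ 0.2759
After 'fail': P(defective) = 0.6·0.2759 / (0.6·0.2759 + 0.3·0.7241) ≈ 0.4324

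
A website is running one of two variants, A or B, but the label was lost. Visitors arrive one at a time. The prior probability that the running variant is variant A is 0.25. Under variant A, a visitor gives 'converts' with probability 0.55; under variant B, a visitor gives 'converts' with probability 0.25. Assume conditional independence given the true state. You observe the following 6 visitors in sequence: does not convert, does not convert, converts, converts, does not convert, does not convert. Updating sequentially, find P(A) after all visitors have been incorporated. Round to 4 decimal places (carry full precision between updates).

0.1729

Apply Bayes' rule sequentially, carrying P(A) forward.
After 'does not convert': P(A) = 0.45·0.2500 / (0.45·0.2500 + 0.75·0.7500) ≈ 0.1667
After 'does not convert': P(A) = 0.45·0.1667 / (0.45·0.1667 + 0.75·0.8333) ≈ 0.1071
After 'converts': P(A) = 0.55·0.1071 / (0.55·0.1071 + 0.25·0.8929) ≈ 0.2089
After 'converts': P(A) = 0.55·0.2089 / (0.55·0.2089 + 0.25·0.7911) ≈ 0.3674
After 'does not convert': P(A) = 0.45·0.3674 / (0.45·0.3674 + 0.75·0.6326) ≈ 0.2584
After 'does not convert': P(A) = 0.45·0.2584 / (0.45·0.2584 + 0.75·0.7416) ≈ 0.1729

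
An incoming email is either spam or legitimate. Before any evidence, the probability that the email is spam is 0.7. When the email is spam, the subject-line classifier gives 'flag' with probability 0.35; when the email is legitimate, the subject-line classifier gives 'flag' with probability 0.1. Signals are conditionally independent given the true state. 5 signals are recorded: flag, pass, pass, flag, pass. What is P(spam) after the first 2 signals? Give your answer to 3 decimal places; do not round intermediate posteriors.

After 'flag': P(spam) = 0.35·0.7000 / (0.35·0.7000 + 0.1·0.3000) ≈ 0.8909
After 'pass': P(spam) = 0.65·0.8909 / (0.65·0.8909 + 0.9·0.1091) ≈ 0.8550

0.855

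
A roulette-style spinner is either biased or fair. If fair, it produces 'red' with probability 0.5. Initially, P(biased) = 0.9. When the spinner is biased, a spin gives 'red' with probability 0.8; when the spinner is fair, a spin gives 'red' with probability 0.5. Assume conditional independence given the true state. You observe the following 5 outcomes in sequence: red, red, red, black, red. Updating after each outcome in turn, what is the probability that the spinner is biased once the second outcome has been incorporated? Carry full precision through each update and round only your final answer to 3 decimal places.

After 'red': P(biased) = 0.8·0.9000 / (0.8·0.9000 + 0.5·0.1000) ≈ 0.9351
After 'red': P(biased) = 0.8·0.9351 / (0.8·0.9351 + 0.5·0.0649) ≈ 0.9584

0.958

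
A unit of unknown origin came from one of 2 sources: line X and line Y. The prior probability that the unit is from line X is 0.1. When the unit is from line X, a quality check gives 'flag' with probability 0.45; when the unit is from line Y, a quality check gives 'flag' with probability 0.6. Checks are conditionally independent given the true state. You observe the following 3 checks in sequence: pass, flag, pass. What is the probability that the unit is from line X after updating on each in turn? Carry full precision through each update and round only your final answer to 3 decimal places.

0.136

Apply Bayes' rule sequentially, carrying P(line X) forward.
After 'pass': P(line X) = 0.55·0.1000 / (0.55·0.1000 + 0.4·0.9000) ≈ 0.1325
After 'flag': P(line X) = 0.45·0.1325 / (0.45·0.1325 + 0.6·0.8675) ≈ 0.1028
After 'pass': P(line X) = 0.55·0.1028 / (0.55·0.1028 + 0.4·0.8972) ≈ 0.1361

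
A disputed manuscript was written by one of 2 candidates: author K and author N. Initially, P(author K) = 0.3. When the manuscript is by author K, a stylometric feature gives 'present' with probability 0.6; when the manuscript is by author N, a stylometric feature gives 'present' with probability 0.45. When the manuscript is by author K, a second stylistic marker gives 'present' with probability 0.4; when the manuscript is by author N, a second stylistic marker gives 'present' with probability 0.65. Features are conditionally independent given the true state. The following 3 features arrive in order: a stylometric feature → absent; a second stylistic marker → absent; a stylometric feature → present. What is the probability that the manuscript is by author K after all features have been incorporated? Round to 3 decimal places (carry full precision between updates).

0.416

Each posterior becomes the prior for the next update.
After a stylometric feature='absent': P(author K) = 0.4·0.3000 / (0.4·0.3000 + 0.55·0.7000) ≈ 0.2376
After a second stylistic marker='absent': P(author K) = 0.6·0.2376 / (0.6·0.2376 + 0.35·0.7624) ≈ 0.3482
After a stylometric feature='present': P(author K) = 0.6·0.3482 / (0.6·0.3482 + 0.45·0.6518) ≈ 0.4160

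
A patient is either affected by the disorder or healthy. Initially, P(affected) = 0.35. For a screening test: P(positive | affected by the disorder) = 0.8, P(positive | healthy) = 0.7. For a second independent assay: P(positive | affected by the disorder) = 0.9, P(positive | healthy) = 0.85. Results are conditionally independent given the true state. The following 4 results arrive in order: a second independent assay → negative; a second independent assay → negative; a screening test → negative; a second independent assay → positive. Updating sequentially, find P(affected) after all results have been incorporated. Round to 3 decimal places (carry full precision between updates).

After a second independent assay='negative': P(affected) = 0.1·0.3500 / (0.1·0.3500 + 0.15·0.6500) ≈ 0.2642
After a second independent assay='negative': P(affected) = 0.1·0.2642 / (0.1·0.2642 + 0.15·0.7358) ≈ 0.1931
After a screening test='negative': P(affected) = 0.2·0.1931 / (0.2·0.1931 + 0.3·0.8069) ≈ 0.1376
After a second independent assay='positive': P(affected) = 0.9·0.1376 / (0.9·0.1376 + 0.85·0.8624) ≈ 0.1445

0.145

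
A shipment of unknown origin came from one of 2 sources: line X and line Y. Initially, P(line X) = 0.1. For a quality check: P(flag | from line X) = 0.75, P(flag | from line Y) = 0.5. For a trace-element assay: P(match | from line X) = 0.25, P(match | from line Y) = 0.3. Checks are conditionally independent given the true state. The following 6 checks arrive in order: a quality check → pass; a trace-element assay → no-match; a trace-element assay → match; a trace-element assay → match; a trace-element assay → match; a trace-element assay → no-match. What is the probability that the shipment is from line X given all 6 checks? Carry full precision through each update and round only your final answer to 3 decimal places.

0.036

After a quality check='pass': P(line X) = 0.25·0.1000 / (0.25·0.1000 + 0.5·0.9000) ≈ 0.0526
After a trace-element assay='no-match': P(line X) = 0.75·0.0526 / (0.75·0.0526 + 0.7·0.9474) ≈ 0.0562
After a trace-element assay='match': P(line X) = 0.25·0.0562 / (0.25·0.0562 + 0.3·0.9438) ≈ 0.0473
After a trace-element assay='match': P(line X) = 0.25·0.0473 / (0.25·0.0473 + 0.3·0.9527) ≈ 0.0397
After a trace-element assay='match': P(line X) = 0.25·0.0397 / (0.25·0.0397 + 0.3·0.9603) ≈ 0.0333
After a trace-element assay='no-match': P(line X) = 0.75·0.0333 / (0.75·0.0333 + 0.7·0.9667) ≈ 0.0356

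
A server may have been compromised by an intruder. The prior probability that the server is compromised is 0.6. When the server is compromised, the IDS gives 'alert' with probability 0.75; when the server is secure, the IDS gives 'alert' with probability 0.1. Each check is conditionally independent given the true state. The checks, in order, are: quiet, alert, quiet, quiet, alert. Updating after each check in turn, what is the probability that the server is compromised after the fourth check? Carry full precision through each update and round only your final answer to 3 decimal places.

0.194

Apply Bayes' rule sequentially, carrying P(compromised) forward.
After 'quiet': P(compromised) = 0.25·0.6000 / (0.25·0.6000 + 0.9·0.4000) ≈ 0.2941
After 'alert': P(compromised) = 0.75·0.2941 / (0.75·0.2941 + 0.1·0.7059) ≈ 0.7576
After 'quiet': P(compromised) = 0.25·0.7576 / (0.25·0.7576 + 0.9·0.2424) ≈ 0.4647
After 'quiet': P(compromised) = 0.25·0.4647 / (0.25·0.4647 + 0.9·0.5353) ≈ 0.1943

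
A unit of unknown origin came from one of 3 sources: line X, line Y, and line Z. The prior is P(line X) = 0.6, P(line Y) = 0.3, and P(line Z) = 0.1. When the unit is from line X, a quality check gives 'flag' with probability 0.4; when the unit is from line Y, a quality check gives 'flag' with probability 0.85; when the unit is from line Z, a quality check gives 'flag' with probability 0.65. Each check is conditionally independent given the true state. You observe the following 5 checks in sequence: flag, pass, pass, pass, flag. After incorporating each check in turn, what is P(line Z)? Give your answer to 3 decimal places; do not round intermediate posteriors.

0.078

After 'flag': normaliser = 0.4·0.6000 + 0.85·0.3000 + 0.65·0.1000; P(line X) ≈ 0.4286, P(line Y) ≈ 0.4554, P(line Z) ≈ 0.1161
After 'pass': normaliser = 0.6·0.4286 + 0.15·0.4554 + 0.35·0.1161; P(line X) ≈ 0.7024, P(line Y) ≈ 0.1866, P(line Z) ≈ 0.1110
After 'pass': normaliser = 0.6·0.7024 + 0.15·0.1866 + 0.35·0.1110; P(line X) ≈ 0.8631, P(line Y) ≈ 0.0573, P(line Z) ≈ 0.0795
After 'pass': normaliser = 0.6·0.8631 + 0.15·0.0573 + 0.35·0.0795; P(line X) ≈ 0.9343, P(line Y) ≈ 0.0155, P(line Z) ≈ 0.0502
After 'flag': normaliser = 0.4·0.9343 + 0.85·0.0155 + 0.65·0.0502; P(line X) ≈ 0.8908, P(line Y) ≈ 0.0314, P(line Z) ≈ 0.0778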